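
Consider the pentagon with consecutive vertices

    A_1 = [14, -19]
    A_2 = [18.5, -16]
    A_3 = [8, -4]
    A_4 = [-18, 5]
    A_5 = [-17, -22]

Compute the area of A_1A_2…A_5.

Apply the shoelace (surveyor's) formula: 2A = Σ (x_i·y_{i+1} − x_{i+1}·y_i), indices taken mod 5.
Σ = (127.5) + (54) + (-32) + (481) + (631) = 1261.5
Area = |Σ|/2 = 630.75.

630.75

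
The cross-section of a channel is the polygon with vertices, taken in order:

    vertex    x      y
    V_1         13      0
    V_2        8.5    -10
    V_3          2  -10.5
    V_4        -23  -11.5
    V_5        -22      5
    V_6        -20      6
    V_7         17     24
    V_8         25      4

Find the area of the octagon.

Apply Gauss's area formula: 2A = Σ (x_i·y_{i+1} − x_{i+1}·y_i), indices taken mod 8.
V_1→V_2: (13)(-10) − (8.5)(0) = -130
V_2→V_3: (8.5)(-10.5) − (2)(-10) = -69.25
V_3→V_4: (2)(-11.5) − (-23)(-10.5) = -264.5
V_4→V_5: (-23)(5) − (-22)(-11.5) = -368
V_5→V_6: (-22)(6) − (-20)(5) = -32
V_6→V_7: (-20)(24) − (17)(6) = -582
V_7→V_8: (17)(4) − (25)(24) = -532
V_8→V_1: (25)(0) − (13)(4) = -52
Σ = -2029.75
Area = |Σ|/2 = 1014.875.

1014.875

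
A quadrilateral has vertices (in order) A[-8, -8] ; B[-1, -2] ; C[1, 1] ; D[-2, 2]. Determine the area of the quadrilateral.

22.5

A→B: (-8)(-2) − (-1)(-8) = 8
B→C: (-1)(1) − (1)(-2) = 1
C→D: (1)(2) − (-2)(1) = 4
D→A: (-2)(-8) − (-8)(2) = 32
Σ = 45
Area = |Σ|/2 = 22.5.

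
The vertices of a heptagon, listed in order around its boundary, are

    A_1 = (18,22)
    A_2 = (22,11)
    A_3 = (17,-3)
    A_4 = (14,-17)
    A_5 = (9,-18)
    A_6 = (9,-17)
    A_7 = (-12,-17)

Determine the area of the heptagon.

Apply the shoelace (surveyor's) formula: 2A = Σ (x_i·y_{i+1} − x_{i+1}·y_i), indices taken mod 7.
Σ = (-286) + (-253) + (-247) + (-99) + (9) + (-357) + (42) = -1191
Area = |Σ|/2 = 595.5.

595.5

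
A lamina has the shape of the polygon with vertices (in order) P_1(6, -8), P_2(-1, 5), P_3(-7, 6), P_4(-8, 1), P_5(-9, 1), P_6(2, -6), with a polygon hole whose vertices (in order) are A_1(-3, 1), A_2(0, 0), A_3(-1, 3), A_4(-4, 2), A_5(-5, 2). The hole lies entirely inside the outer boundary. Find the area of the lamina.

76

Outer boundary:
Apply the shoelace (surveyor's) formula: 2A = Σ (x_i·y_{i+1} − x_{i+1}·y_i), indices taken mod 6.
Σ = (22) + (29) + (41) + (1) + (52) + (20) = 165
Area = |Σ|/2 = 82.5.
Hole:
Apply the shoelace formula: 2A = Σ (x_i·y_{i+1} − x_{i+1}·y_i), indices taken mod 5.
Σ = (0) + (0) + (10) + (2) + (1) = 13
Area = |Σ|/2 = 6.5.
Net area = 82.5 − 6.5 = 76.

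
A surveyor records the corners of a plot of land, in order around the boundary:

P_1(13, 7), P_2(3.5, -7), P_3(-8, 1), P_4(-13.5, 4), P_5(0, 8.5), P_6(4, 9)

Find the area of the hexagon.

212.125

P_1→P_2: (13)(-7) − (3.5)(7) = -115.5
P_2→P_3: (3.5)(1) − (-8)(-7) = -52.5
P_3→P_4: (-8)(4) − (-13.5)(1) = -18.5
P_4→P_5: (-13.5)(8.5) − (0)(4) = -114.75
P_5→P_6: (0)(9) − (4)(8.5) = -34
P_6→P_1: (4)(7) − (13)(9) = -89
Σ = -424.25
Area = |Σ|/2 = 212.125.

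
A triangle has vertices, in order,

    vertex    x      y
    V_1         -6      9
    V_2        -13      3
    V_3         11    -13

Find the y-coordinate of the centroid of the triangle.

Apply the shoelace (surveyor's) formula. First the cross-terms c_i = x_i·y_{i+1} − x_{i+1}·y_i:
  99, 136, 21  ⇒  2A = 256, A = 128.
Then Σ (y_i + y_{i+1})·c_i = -256, so ȳ = -256 / (6·128) = -1/3.

-1/3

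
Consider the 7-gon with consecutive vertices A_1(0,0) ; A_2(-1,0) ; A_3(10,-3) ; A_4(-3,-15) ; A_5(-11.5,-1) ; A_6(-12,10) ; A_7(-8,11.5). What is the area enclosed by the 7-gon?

Apply Gauss's area formula: 2A = Σ (x_i·y_{i+1} − x_{i+1}·y_i), indices taken mod 7.
Σ = (0) + (3) + (-159) + (-169.5) + (-127) + (-58) + (0) = -510.5
Area = |Σ|/2 = 255.25.

255.25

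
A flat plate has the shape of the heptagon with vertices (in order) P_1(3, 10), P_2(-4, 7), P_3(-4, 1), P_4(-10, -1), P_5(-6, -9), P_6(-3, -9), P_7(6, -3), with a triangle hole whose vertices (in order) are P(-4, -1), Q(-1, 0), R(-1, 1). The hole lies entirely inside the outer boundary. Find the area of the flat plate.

169.5

Outer boundary:
Apply the shoelace formula: 2A = Σ (x_i·y_{i+1} − x_{i+1}·y_i), indices taken mod 7.
Σ = (61) + (24) + (14) + (84) + (27) + (63) + (69) = 342
Area = |Σ|/2 = 171.
Hole:
Apply the shoelace (surveyor's) formula: 2A = Σ (x_i·y_{i+1} − x_{i+1}·y_i), indices taken mod 3.
P→Q: (-4)(0) − (-1)(-1) = -1
Q→R: (-1)(1) − (-1)(0) = -1
R→P: (-1)(-1) − (-4)(1) = 5
Σ = 3
Area = |Σ|/2 = 1.5.
Net area = 171 − 1.5 = 169.5.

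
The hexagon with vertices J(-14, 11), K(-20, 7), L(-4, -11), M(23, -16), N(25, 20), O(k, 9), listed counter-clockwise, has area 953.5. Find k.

-1

Write out the shoelace sum; only the two edges meeting at O involve k:
2·Area = [(25·9 − k·20) + (k·11 − (-14)·9)] + 1547
       = -9·k + 1898 = 1907
⇒ k = -1.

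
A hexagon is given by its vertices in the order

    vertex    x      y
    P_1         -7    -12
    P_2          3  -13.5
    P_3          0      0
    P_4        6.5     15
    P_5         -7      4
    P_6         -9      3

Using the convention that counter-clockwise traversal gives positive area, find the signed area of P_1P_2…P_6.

202.75

Apply the shoelace formula: 2A = Σ (x_i·y_{i+1} − x_{i+1}·y_i), indices taken mod 6.
Cross-terms: 130.5, 0, 0, 131, 15, 129  ⇒  Σ = 405.5
Signed area = Σ/2 = 202.75 (positive ⇒ counter-clockwise traversal).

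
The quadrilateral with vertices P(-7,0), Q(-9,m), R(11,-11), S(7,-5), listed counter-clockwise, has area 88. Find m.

-5

The doubled signed area Σ (x_i y_{i+1} − x_{i+1} y_i) is linear in m.
With m=0 it equals 86; the coefficient of m is -18 (from the two edges through Q).
So -18·m + 86 = 2·88 = 176 ⇒ m = -5.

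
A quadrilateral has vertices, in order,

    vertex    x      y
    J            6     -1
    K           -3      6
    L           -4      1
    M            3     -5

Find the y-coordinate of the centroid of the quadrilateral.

Apply Gauss's area formula. First the cross-terms c_i = x_i·y_{i+1} − x_{i+1}·y_i:
  33, 21, 17, 27  ⇒  2A = 98, A = 49.
Then Σ (y_i + y_{i+1})·c_i = 82, so ȳ = 82 / (6·49) = 41/147.

41/147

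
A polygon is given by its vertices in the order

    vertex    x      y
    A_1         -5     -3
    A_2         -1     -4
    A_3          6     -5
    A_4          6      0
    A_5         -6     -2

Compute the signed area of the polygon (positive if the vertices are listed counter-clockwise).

Apply the shoelace (surveyor's) formula: 2A = Σ (x_i·y_{i+1} − x_{i+1}·y_i), indices taken mod 5.
Σ = (17) + (29) + (30) + (-12) + (8) = 72
Signed area = Σ/2 = 36 (positive ⇒ counter-clockwise traversal).

36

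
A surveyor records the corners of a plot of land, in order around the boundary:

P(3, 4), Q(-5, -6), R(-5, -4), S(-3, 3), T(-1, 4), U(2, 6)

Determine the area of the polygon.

P→Q: (3)(-6) − (-5)(4) = 2
Q→R: (-5)(-4) − (-5)(-6) = -10
R→S: (-5)(3) − (-3)(-4) = -27
S→T: (-3)(4) − (-1)(3) = -9
T→U: (-1)(6) − (2)(4) = -14
U→P: (2)(4) − (3)(6) = -10
Σ = -68
Area = |Σ|/2 = 34.

34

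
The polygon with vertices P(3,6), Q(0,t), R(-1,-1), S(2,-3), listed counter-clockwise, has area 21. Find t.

The doubled signed area Σ (x_i y_{i+1} − x_{i+1} y_i) is linear in t.
With t=0 it equals 26; the coefficient of t is 4 (from the two edges through Q).
So 4·t + 26 = 2·21 = 42 ⇒ t = 4.

4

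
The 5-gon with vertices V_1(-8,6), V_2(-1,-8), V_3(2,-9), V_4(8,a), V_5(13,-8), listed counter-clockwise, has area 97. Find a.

Write out the shoelace sum; only the two edges meeting at V_4 involve a:
2·Area = [(2·a − 8·(-9)) + (8·(-8) − 13·a)] + 109
       = -11·a + 117 = 194
⇒ a = -7.

-7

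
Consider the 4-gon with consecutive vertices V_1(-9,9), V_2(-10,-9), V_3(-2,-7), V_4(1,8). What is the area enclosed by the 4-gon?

Σ = (171) + (52) + (-9) + (81) = 295
Area = |Σ|/2 = 147.5.

147.5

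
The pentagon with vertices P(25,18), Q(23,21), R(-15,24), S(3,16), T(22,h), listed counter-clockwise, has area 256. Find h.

Write out the shoelace sum; only the two edges meeting at T involve h:
2·Area = [(3·h − 22·16) + (22·18 − 25·h)] + 666
       = -22·h + 710 = 512
⇒ h = 9.

9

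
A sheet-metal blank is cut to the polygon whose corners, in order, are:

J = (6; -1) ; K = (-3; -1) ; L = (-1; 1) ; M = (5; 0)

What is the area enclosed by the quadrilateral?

Apply the surveyor's formula: 2A = Σ (x_i·y_{i+1} − x_{i+1}·y_i), indices taken mod 4.
J→K: (6)(-1) − (-3)(-1) = -9
K→L: (-3)(1) − (-1)(-1) = -4
L→M: (-1)(0) − (5)(1) = -5
M→J: (5)(-1) − (6)(0) = -5
Σ = -23
Area = |Σ|/2 = 11.5.

11.5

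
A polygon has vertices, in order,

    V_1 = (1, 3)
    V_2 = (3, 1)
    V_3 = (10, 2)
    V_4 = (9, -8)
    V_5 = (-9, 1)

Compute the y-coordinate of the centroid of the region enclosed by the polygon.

-97/67

Apply the surveyor's formula. First the cross-terms c_i = x_i·y_{i+1} − x_{i+1}·y_i:
  -8, -4, -98, -63, -28  ⇒  2A = -201, A = -100.5.
Then Σ (y_i + y_{i+1})·c_i = 873, so ȳ = 873 / (6·(-100.5)) = -97/67.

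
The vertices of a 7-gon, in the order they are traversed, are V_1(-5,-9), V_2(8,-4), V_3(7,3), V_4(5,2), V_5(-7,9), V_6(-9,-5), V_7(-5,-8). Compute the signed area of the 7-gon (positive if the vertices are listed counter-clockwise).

Apply the surveyor's formula: 2A = Σ (x_i·y_{i+1} − x_{i+1}·y_i), indices taken mod 7.
Cross-terms: 92, 52, -1, 59, 116, 47, 5  ⇒  Σ = 370
Signed area = Σ/2 = 185 (positive ⇒ counter-clockwise traversal).

185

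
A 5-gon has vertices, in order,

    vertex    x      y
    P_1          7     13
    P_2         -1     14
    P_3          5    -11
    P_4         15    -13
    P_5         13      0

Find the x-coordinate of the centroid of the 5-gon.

251/35

Apply the shoelace (surveyor's) formula. First the cross-terms c_i = x_i·y_{i+1} − x_{i+1}·y_i:
  111, -59, 100, 169, 169  ⇒  2A = 490, A = 245.
Then Σ (x_i + x_{i+1})·c_i = 10542, so x̄ = 10542 / (6·245) = 251/35.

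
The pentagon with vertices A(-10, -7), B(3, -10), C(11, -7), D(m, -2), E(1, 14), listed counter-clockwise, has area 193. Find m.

The doubled signed area Σ (x_i y_{i+1} − x_{i+1} y_i) is linear in m.
With m=0 it equals 323; the coefficient of m is 21 (from the two edges through D).
So 21·m + 323 = 2·193 = 386 ⇒ m = 3.

3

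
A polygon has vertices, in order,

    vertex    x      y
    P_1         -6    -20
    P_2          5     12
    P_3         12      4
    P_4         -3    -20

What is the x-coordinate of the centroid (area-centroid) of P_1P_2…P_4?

Apply the surveyor's formula. First the cross-terms c_i = x_i·y_{i+1} − x_{i+1}·y_i:
  28, -124, -228, -60  ⇒  2A = -384, A = -192.
Then Σ (x_i + x_{i+1})·c_i = -3648, so x̄ = -3648 / (6·(-192)) = 19/6.

19/6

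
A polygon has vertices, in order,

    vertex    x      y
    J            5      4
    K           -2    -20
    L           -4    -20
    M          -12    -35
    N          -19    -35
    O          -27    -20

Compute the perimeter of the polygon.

|JK| = √((-7)² + (-24)²) = √625 = 25
|KL| = √((-2)² + (0)²) = √4 = 2
|LM| = √((-8)² + (-15)²) = √289 = 17
|MN| = √((-7)² + (0)²) = √49 = 7
|NO| = √((-8)² + (15)²) = √289 = 17
|OJ| = √((32)² + (24)²) = √1600 = 40
Perimeter = 25 + 2 + 17 + 7 + 17 + 40 = 108.

108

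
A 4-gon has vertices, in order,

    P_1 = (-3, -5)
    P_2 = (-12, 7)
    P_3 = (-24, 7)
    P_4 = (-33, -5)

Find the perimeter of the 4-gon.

72

|P_1P_2| = √((-9)² + (12)²) = √225 = 15
|P_2P_3| = √((-12)² + (0)²) = √144 = 12
|P_3P_4| = √((-9)² + (-12)²) = √225 = 15
|P_4P_1| = √((30)² + (0)²) = √900 = 30
Perimeter = 15 + 12 + 15 + 30 = 72.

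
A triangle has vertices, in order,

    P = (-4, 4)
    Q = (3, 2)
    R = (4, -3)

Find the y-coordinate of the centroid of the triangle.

Apply Gauss's area formula. First the cross-terms c_i = x_i·y_{i+1} − x_{i+1}·y_i:
  -20, -17, 4  ⇒  2A = -33, A = -16.5.
Then Σ (y_i + y_{i+1})·c_i = -99, so ȳ = -99 / (6·(-16.5)) = 1.

1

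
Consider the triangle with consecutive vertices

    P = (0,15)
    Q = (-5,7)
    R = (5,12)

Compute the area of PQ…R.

27.5

Apply Gauss's area formula: 2A = Σ (x_i·y_{i+1} − x_{i+1}·y_i), indices taken mod 3.
P→Q: (0)(7) − (-5)(15) = 75
Q→R: (-5)(12) − (5)(7) = -95
R→P: (5)(15) − (0)(12) = 75
Σ = 55
Area = |Σ|/2 = 27.5.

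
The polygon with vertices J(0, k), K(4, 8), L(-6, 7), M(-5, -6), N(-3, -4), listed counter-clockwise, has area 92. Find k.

Write out the shoelace sum; only the two edges meeting at J involve k:
2·Area = [((-3)·k − 0·(-4)) + (0·8 − 4·k)] + 149
       = -7·k + 149 = 184
⇒ k = -5.

-5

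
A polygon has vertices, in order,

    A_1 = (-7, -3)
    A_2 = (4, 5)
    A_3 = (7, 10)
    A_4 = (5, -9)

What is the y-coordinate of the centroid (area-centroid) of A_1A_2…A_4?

Apply the surveyor's formula. First the cross-terms c_i = x_i·y_{i+1} − x_{i+1}·y_i:
  -23, 5, -113, -78  ⇒  2A = -209, A = -104.5.
Then Σ (y_i + y_{i+1})·c_i = 852, so ȳ = 852 / (6·(-104.5)) = -284/209.

-284/209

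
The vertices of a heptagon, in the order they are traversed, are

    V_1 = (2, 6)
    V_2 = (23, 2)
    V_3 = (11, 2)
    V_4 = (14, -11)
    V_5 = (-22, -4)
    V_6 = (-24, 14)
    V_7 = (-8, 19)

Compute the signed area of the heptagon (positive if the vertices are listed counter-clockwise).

-695.5

V_1→V_2: (2)(2) − (23)(6) = -134
V_2→V_3: (23)(2) − (11)(2) = 24
V_3→V_4: (11)(-11) − (14)(2) = -149
V_4→V_5: (14)(-4) − (-22)(-11) = -298
V_5→V_6: (-22)(14) − (-24)(-4) = -404
V_6→V_7: (-24)(19) − (-8)(14) = -344
V_7→V_1: (-8)(6) − (2)(19) = -86
Σ = -1391
Signed area = Σ/2 = -695.5 (negative ⇒ clockwise traversal).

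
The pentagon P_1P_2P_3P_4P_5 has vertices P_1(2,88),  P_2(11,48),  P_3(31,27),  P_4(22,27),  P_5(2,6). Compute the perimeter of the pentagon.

|P_1P_2| = √((9)² + (-40)²) = √1681 = 41
|P_2P_3| = √((20)² + (-21)²) = √841 = 29
|P_3P_4| = √((-9)² + (0)²) = √81 = 9
|P_4P_5| = √((-20)² + (-21)²) = √841 = 29
|P_5P_1| = √((0)² + (82)²) = √6724 = 82
Perimeter = 41 + 29 + 9 + 29 + 82 = 190.

190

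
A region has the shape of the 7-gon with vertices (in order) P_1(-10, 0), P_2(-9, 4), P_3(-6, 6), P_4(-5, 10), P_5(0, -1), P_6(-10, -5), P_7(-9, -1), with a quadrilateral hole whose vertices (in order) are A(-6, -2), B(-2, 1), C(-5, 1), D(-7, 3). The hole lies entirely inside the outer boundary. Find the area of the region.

66.5

Outer boundary:
Cross-terms: -40, -30, -30, 5, -10, -35, -10  ⇒  Σ = -150
Area = |Σ|/2 = 75.
Hole:
A→B: (-6)(1) − (-2)(-2) = -10
B→C: (-2)(1) − (-5)(1) = 3
C→D: (-5)(3) − (-7)(1) = -8
D→A: (-7)(-2) − (-6)(3) = 32
Σ = 17
Area = |Σ|/2 = 8.5.
Net area = 75 − 8.5 = 66.5.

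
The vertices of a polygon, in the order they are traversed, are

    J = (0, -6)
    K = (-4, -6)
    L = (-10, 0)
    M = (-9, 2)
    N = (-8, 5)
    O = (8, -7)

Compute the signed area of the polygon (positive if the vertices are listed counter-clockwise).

Apply the surveyor's formula: 2A = Σ (x_i·y_{i+1} − x_{i+1}·y_i), indices taken mod 6.
Cross-terms: -24, -60, -20, -29, 16, -48  ⇒  Σ = -165
Signed area = Σ/2 = -82.5 (negative ⇒ clockwise traversal).

-82.5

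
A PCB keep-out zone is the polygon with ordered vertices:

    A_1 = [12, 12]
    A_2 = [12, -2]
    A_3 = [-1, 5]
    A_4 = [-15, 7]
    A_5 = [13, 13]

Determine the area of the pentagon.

Apply Gauss's area formula: 2A = Σ (x_i·y_{i+1} − x_{i+1}·y_i), indices taken mod 5.
A_1→A_2: (12)(-2) − (12)(12) = -168
A_2→A_3: (12)(5) − (-1)(-2) = 58
A_3→A_4: (-1)(7) − (-15)(5) = 68
A_4→A_5: (-15)(13) − (13)(7) = -286
A_5→A_1: (13)(12) − (12)(13) = 0
Σ = -328
Area = |Σ|/2 = 164.

164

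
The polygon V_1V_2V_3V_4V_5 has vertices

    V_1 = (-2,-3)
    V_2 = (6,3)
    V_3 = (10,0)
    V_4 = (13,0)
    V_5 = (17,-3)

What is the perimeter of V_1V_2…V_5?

42

|V_1V_2| = √((8)² + (6)²) = √100 = 10
|V_2V_3| = √((4)² + (-3)²) = √25 = 5
|V_3V_4| = √((3)² + (0)²) = √9 = 3
|V_4V_5| = √((4)² + (-3)²) = √25 = 5
|V_5V_1| = √((-19)² + (0)²) = √361 = 19
Perimeter = 10 + 5 + 3 + 5 + 19 = 42.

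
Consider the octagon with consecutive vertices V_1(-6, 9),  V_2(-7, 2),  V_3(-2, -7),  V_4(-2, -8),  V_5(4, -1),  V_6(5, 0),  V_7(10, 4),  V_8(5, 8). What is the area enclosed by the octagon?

159

Cross-terms: 51, 53, 2, 34, 5, 20, 60, 93  ⇒  Σ = 318
Area = |Σ|/2 = 159.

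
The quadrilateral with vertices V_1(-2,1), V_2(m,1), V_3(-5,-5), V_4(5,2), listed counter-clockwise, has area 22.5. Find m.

Write out the shoelace sum; only the two edges meeting at V_2 involve m:
2·Area = [((-2)·1 − m·1) + (m·(-5) − (-5)·1)] + 24
       = -6·m + 27 = 45
⇒ m = -3.

-3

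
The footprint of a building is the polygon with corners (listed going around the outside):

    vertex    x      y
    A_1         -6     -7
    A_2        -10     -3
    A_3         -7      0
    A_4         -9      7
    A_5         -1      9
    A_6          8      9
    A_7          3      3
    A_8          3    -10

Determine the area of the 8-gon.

Apply the surveyor's formula: 2A = Σ (x_i·y_{i+1} − x_{i+1}·y_i), indices taken mod 8.
Σ = (-52) + (-21) + (-49) + (-74) + (-81) + (-3) + (-39) + (-81) = -400
Area = |Σ|/2 = 200.

200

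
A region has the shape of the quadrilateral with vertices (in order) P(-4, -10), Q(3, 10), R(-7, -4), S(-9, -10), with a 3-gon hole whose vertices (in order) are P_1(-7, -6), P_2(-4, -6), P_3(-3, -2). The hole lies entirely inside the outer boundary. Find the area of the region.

Outer boundary:
P→Q: (-4)(10) − (3)(-10) = -10
Q→R: (3)(-4) − (-7)(10) = 58
R→S: (-7)(-10) − (-9)(-4) = 34
S→P: (-9)(-10) − (-4)(-10) = 50
Σ = 132
Area = |Σ|/2 = 66.
Hole:
Apply the shoelace formula: 2A = Σ (x_i·y_{i+1} − x_{i+1}·y_i), indices taken mod 3.
Σ = (18) + (-10) + (4) = 12
Area = |Σ|/2 = 6.
Net area = 66 − 6 = 60.

60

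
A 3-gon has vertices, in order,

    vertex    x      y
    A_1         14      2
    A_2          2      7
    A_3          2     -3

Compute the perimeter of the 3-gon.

36

|A_1A_2| = √((-12)² + (5)²) = √169 = 13
|A_2A_3| = √((0)² + (-10)²) = √100 = 10
|A_3A_1| = √((12)² + (5)²) = √169 = 13
Perimeter = 13 + 10 + 13 = 36.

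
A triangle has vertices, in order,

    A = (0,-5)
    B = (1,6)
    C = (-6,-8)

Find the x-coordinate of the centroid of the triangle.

-5/3

Apply the surveyor's formula. First the cross-terms c_i = x_i·y_{i+1} − x_{i+1}·y_i:
  5, 28, 30  ⇒  2A = 63, A = 31.5.
Then Σ (x_i + x_{i+1})·c_i = -315, so x̄ = -315 / (6·31.5) = -5/3.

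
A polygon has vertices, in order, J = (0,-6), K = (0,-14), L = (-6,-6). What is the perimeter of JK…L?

24

|JK| = √((0)² + (-8)²) = √64 = 8
|KL| = √((-6)² + (8)²) = √100 = 10
|LJ| = √((6)² + (0)²) = √36 = 6
Perimeter = 8 + 10 + 6 = 24.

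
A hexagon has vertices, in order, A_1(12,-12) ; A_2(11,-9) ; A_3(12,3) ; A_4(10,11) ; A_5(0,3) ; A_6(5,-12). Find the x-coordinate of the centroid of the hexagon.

1282/183

Apply the surveyor's formula. First the cross-terms c_i = x_i·y_{i+1} − x_{i+1}·y_i:
  24, 141, 102, 30, -15, 84  ⇒  2A = 366, A = 183.
Then Σ (x_i + x_{i+1})·c_i = 7692, so x̄ = 7692 / (6·183) = 1282/183.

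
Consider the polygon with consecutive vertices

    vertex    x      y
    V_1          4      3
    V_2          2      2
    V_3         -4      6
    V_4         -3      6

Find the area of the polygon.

Apply the shoelace formula: 2A = Σ (x_i·y_{i+1} − x_{i+1}·y_i), indices taken mod 4.
Σ = (2) + (20) + (-6) + (-33) = -17
Area = |Σ|/2 = 8.5.

8.5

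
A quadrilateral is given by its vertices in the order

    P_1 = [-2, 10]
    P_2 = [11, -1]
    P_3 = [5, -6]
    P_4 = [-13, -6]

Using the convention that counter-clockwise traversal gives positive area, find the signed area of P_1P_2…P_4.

Apply the surveyor's formula: 2A = Σ (x_i·y_{i+1} − x_{i+1}·y_i), indices taken mod 4.
Cross-terms: -108, -61, -108, -142  ⇒  Σ = -419
Signed area = Σ/2 = -209.5 (negative ⇒ clockwise traversal).

-209.5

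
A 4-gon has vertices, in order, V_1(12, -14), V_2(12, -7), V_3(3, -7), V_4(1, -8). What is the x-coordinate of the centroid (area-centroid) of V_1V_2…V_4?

Apply Gauss's area formula. First the cross-terms c_i = x_i·y_{i+1} − x_{i+1}·y_i:
  84, -63, -17, 82  ⇒  2A = 86, A = 43.
Then Σ (x_i + x_{i+1})·c_i = 2069, so x̄ = 2069 / (6·43) = 2069/258.

2069/258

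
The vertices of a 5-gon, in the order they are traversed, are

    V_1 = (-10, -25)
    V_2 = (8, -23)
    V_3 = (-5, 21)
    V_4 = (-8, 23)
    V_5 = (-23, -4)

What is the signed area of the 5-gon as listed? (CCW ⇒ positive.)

816

V_1→V_2: (-10)(-23) − (8)(-25) = 430
V_2→V_3: (8)(21) − (-5)(-23) = 53
V_3→V_4: (-5)(23) − (-8)(21) = 53
V_4→V_5: (-8)(-4) − (-23)(23) = 561
V_5→V_1: (-23)(-25) − (-10)(-4) = 535
Σ = 1632
Signed area = Σ/2 = 816 (positive ⇒ counter-clockwise traversal).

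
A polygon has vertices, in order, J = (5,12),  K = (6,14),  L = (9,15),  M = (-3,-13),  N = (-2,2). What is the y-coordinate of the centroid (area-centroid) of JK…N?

31/12

Apply the shoelace (surveyor's) formula. First the cross-terms c_i = x_i·y_{i+1} − x_{i+1}·y_i:
  -2, -36, -72, -32, -34  ⇒  2A = -176, A = -88.
Then Σ (y_i + y_{i+1})·c_i = -1364, so ȳ = -1364 / (6·(-88)) = 31/12.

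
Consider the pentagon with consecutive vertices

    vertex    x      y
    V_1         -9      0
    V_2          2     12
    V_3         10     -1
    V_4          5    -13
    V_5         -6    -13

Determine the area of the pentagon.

307.5

Apply Gauss's area formula: 2A = Σ (x_i·y_{i+1} − x_{i+1}·y_i), indices taken mod 5.
V_1→V_2: (-9)(12) − (2)(0) = -108
V_2→V_3: (2)(-1) − (10)(12) = -122
V_3→V_4: (10)(-13) − (5)(-1) = -125
V_4→V_5: (5)(-13) − (-6)(-13) = -143
V_5→V_1: (-6)(0) − (-9)(-13) = -117
Σ = -615
Area = |Σ|/2 = 307.5.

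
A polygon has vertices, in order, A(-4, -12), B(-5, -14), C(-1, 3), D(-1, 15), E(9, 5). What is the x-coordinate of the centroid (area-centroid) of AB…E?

34/21

Apply Gauss's area formula. First the cross-terms c_i = x_i·y_{i+1} − x_{i+1}·y_i:
  -4, -29, -12, -140, -88  ⇒  2A = -273, A = -136.5.
Then Σ (x_i + x_{i+1})·c_i = -1326, so x̄ = -1326 / (6·(-136.5)) = 34/21.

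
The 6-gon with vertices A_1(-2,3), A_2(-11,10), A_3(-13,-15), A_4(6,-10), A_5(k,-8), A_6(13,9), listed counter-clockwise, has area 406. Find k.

9

The doubled signed area Σ (x_i y_{i+1} − x_{i+1} y_i) is linear in k.
With k=0 it equals 641; the coefficient of k is 19 (from the two edges through A_5).
So 19·k + 641 = 2·406 = 812 ⇒ k = 9.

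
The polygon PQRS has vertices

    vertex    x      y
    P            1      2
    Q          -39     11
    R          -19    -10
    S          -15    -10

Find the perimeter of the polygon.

|PQ| = √((-40)² + (9)²) = √1681 = 41
|QR| = √((20)² + (-21)²) = √841 = 29
|RS| = √((4)² + (0)²) = √16 = 4
|SP| = √((16)² + (12)²) = √400 = 20
Perimeter = 41 + 29 + 4 + 20 = 94.

94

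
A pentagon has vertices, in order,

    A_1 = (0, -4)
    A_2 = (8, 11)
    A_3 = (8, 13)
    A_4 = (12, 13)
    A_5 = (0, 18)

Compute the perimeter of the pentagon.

|A_1A_2| = √((8)² + (15)²) = √289 = 17
|A_2A_3| = √((0)² + (2)²) = √4 = 2
|A_3A_4| = √((4)² + (0)²) = √16 = 4
|A_4A_5| = √((-12)² + (5)²) = √169 = 13
|A_5A_1| = √((0)² + (-22)²) = √484 = 22
Perimeter = 17 + 2 + 4 + 13 + 22 = 58.

58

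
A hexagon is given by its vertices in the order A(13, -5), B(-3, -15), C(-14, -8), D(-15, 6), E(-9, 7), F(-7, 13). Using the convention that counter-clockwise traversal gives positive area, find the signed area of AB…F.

Σ = (-210) + (-186) + (-204) + (-51) + (-68) + (-134) = -853
Signed area = Σ/2 = -426.5 (negative ⇒ clockwise traversal).

-426.5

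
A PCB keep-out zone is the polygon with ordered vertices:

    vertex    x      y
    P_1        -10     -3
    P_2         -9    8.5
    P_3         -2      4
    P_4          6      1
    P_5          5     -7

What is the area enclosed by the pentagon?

Σ = (-112) + (-19) + (-26) + (-47) + (-85) = -289
Area = |Σ|/2 = 144.5.

144.5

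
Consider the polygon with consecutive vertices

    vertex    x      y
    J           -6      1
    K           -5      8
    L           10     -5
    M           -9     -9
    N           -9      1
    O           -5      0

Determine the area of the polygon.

J→K: (-6)(8) − (-5)(1) = -43
K→L: (-5)(-5) − (10)(8) = -55
L→M: (10)(-9) − (-9)(-5) = -135
M→N: (-9)(1) − (-9)(-9) = -90
N→O: (-9)(0) − (-5)(1) = 5
O→J: (-5)(1) − (-6)(0) = -5
Σ = -323
Area = |Σ|/2 = 161.5.

161.5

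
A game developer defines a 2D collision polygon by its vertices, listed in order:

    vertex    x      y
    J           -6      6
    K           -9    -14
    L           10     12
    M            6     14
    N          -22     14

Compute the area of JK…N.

Apply Gauss's area formula: 2A = Σ (x_i·y_{i+1} − x_{i+1}·y_i), indices taken mod 5.
J→K: (-6)(-14) − (-9)(6) = 138
K→L: (-9)(12) − (10)(-14) = 32
L→M: (10)(14) − (6)(12) = 68
M→N: (6)(14) − (-22)(14) = 392
N→J: (-22)(6) − (-6)(14) = -48
Σ = 582
Area = |Σ|/2 = 291.

291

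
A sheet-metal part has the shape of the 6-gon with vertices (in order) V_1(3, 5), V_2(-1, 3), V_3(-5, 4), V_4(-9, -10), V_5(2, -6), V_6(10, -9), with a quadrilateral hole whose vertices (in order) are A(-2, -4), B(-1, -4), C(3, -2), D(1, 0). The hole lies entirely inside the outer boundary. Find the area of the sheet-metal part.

144

Outer boundary:
Apply Gauss's area formula: 2A = Σ (x_i·y_{i+1} − x_{i+1}·y_i), indices taken mod 6.
Σ = (14) + (11) + (86) + (74) + (42) + (77) = 304
Area = |Σ|/2 = 152.
Hole:
A→B: (-2)(-4) − (-1)(-4) = 4
B→C: (-1)(-2) − (3)(-4) = 14
C→D: (3)(0) − (1)(-2) = 2
D→A: (1)(-4) − (-2)(0) = -4
Σ = 16
Area = |Σ|/2 = 8.
Net area = 152 − 8 = 144.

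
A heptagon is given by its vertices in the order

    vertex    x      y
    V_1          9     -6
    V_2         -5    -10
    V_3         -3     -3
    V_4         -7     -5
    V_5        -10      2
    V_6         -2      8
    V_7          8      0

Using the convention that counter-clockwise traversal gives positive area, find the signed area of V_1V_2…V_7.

-196.5

Apply the shoelace formula: 2A = Σ (x_i·y_{i+1} − x_{i+1}·y_i), indices taken mod 7.
Cross-terms: -120, -15, -6, -64, -76, -64, -48  ⇒  Σ = -393
Signed area = Σ/2 = -196.5 (negative ⇒ clockwise traversal).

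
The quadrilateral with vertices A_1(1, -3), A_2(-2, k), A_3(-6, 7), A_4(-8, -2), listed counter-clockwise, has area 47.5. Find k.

Write out the shoelace sum; only the two edges meeting at A_2 involve k:
2·Area = [(1·k − (-2)·(-3)) + ((-2)·7 − (-6)·k)] + 94
       = 7·k + 74 = 95
⇒ k = 3.

3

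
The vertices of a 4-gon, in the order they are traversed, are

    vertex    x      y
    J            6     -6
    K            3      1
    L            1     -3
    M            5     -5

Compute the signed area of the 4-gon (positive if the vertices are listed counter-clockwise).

Σ = (24) + (-10) + (10) + (0) = 24
Signed area = Σ/2 = 12 (positive ⇒ counter-clockwise traversal).

12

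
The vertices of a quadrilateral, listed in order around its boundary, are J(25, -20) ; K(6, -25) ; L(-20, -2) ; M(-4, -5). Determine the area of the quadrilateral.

360

Apply the surveyor's formula: 2A = Σ (x_i·y_{i+1} − x_{i+1}·y_i), indices taken mod 4.
Σ = (-505) + (-512) + (92) + (205) = -720
Area = |Σ|/2 = 360.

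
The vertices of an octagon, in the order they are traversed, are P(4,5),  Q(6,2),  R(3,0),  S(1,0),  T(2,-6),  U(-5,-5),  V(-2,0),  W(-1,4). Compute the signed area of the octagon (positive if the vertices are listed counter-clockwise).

-56.5

Apply the surveyor's formula: 2A = Σ (x_i·y_{i+1} − x_{i+1}·y_i), indices taken mod 8.
Cross-terms: -22, -6, 0, -6, -40, -10, -8, -21  ⇒  Σ = -113
Signed area = Σ/2 = -56.5 (negative ⇒ clockwise traversal).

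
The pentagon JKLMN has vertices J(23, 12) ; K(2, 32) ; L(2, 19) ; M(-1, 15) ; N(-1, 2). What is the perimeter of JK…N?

86

|JK| = √((-21)² + (20)²) = √841 = 29
|KL| = √((0)² + (-13)²) = √169 = 13
|LM| = √((-3)² + (-4)²) = √25 = 5
|MN| = √((0)² + (-13)²) = √169 = 13
|NJ| = √((24)² + (10)²) = √676 = 26
Perimeter = 29 + 13 + 5 + 13 + 26 = 86.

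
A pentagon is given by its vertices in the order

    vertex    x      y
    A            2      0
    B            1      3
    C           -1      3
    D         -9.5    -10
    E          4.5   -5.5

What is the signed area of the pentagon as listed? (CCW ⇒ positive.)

79.375

Apply the shoelace (surveyor's) formula: 2A = Σ (x_i·y_{i+1} − x_{i+1}·y_i), indices taken mod 5.
Σ = (6) + (6) + (38.5) + (97.25) + (11) = 158.75
Signed area = Σ/2 = 79.375 (positive ⇒ counter-clockwise traversal).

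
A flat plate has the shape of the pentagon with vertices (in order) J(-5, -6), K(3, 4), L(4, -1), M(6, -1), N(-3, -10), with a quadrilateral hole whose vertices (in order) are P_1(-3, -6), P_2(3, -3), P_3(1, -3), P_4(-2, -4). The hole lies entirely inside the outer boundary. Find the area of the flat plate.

Outer boundary:
Apply the shoelace (surveyor's) formula: 2A = Σ (x_i·y_{i+1} − x_{i+1}·y_i), indices taken mod 5.
Cross-terms: -2, -19, 2, -63, -32  ⇒  Σ = -114
Area = |Σ|/2 = 57.
Hole:
Apply Gauss's area formula: 2A = Σ (x_i·y_{i+1} − x_{i+1}·y_i), indices taken mod 4.
Σ = (27) + (-6) + (-10) + (0) = 11
Area = |Σ|/2 = 5.5.
Net area = 57 − 5.5 = 51.5.

51.5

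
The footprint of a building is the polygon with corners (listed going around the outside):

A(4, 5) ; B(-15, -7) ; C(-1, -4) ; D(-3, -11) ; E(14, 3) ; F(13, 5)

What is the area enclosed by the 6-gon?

Apply the shoelace formula: 2A = Σ (x_i·y_{i+1} − x_{i+1}·y_i), indices taken mod 6.
A→B: (4)(-7) − (-15)(5) = 47
B→C: (-15)(-4) − (-1)(-7) = 53
C→D: (-1)(-11) − (-3)(-4) = -1
D→E: (-3)(3) − (14)(-11) = 145
E→F: (14)(5) − (13)(3) = 31
F→A: (13)(5) − (4)(5) = 45
Σ = 320
Area = |Σ|/2 = 160.

160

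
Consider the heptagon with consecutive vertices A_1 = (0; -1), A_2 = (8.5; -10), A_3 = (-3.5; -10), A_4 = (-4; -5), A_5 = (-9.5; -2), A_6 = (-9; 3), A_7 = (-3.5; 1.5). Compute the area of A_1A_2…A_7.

Σ = (8.5) + (-120) + (-22.5) + (-39.5) + (-46.5) + (-3) + (3.5) = -219.5
Area = |Σ|/2 = 109.75.

109.75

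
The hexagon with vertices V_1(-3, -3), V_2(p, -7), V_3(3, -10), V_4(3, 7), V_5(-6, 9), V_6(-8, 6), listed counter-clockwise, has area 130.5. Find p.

The doubled signed area Σ (x_i y_{i+1} − x_{i+1} y_i) is linear in p.
With p=0 it equals 240; the coefficient of p is -7 (from the two edges through V_2).
So -7·p + 240 = 2·130.5 = 261 ⇒ p = -3.

-3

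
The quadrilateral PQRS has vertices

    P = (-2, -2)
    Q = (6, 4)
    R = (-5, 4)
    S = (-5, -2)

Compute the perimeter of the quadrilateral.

|PQ| = √((8)² + (6)²) = √100 = 10
|QR| = √((-11)² + (0)²) = √121 = 11
|RS| = √((0)² + (-6)²) = √36 = 6
|SP| = √((3)² + (0)²) = √9 = 3
Perimeter = 10 + 11 + 6 + 3 = 30.

30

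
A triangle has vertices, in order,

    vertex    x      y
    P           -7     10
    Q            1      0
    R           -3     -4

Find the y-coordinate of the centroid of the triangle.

Apply Gauss's area formula. First the cross-terms c_i = x_i·y_{i+1} − x_{i+1}·y_i:
  -10, -4, -58  ⇒  2A = -72, A = -36.
Then Σ (y_i + y_{i+1})·c_i = -432, so ȳ = -432 / (6·(-36)) = 2.

2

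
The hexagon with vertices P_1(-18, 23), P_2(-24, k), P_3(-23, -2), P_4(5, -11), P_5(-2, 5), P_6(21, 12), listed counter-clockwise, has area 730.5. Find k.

5

The doubled signed area Σ (x_i y_{i+1} − x_{i+1} y_i) is linear in k.
With k=0 it equals 1436; the coefficient of k is 5 (from the two edges through P_2).
So 5·k + 1436 = 2·730.5 = 1461 ⇒ k = 5.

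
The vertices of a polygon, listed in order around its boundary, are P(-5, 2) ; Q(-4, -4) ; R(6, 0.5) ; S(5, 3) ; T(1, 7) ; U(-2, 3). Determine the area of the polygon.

62.75

Apply the shoelace formula: 2A = Σ (x_i·y_{i+1} − x_{i+1}·y_i), indices taken mod 6.
P→Q: (-5)(-4) − (-4)(2) = 28
Q→R: (-4)(0.5) − (6)(-4) = 22
R→S: (6)(3) − (5)(0.5) = 15.5
S→T: (5)(7) − (1)(3) = 32
T→U: (1)(3) − (-2)(7) = 17
U→P: (-2)(2) − (-5)(3) = 11
Σ = 125.5
Area = |Σ|/2 = 62.75.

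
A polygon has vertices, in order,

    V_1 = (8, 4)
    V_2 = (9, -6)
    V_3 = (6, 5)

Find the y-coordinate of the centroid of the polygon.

Apply the shoelace (surveyor's) formula. First the cross-terms c_i = x_i·y_{i+1} − x_{i+1}·y_i:
  -84, 81, -16  ⇒  2A = -19, A = -9.5.
Then Σ (y_i + y_{i+1})·c_i = -57, so ȳ = -57 / (6·(-9.5)) = 1.

1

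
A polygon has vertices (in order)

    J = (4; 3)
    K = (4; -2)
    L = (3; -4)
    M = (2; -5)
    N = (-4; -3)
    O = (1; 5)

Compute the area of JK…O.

Apply the shoelace (surveyor's) formula: 2A = Σ (x_i·y_{i+1} − x_{i+1}·y_i), indices taken mod 6.
Σ = (-20) + (-10) + (-7) + (-26) + (-17) + (-17) = -97
Area = |Σ|/2 = 48.5.

48.5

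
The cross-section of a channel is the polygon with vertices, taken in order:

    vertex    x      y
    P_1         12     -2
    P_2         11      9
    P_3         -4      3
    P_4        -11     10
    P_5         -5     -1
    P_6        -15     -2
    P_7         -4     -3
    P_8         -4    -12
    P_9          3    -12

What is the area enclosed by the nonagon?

Apply the shoelace formula: 2A = Σ (x_i·y_{i+1} − x_{i+1}·y_i), indices taken mod 9.
P_1→P_2: (12)(9) − (11)(-2) = 130
P_2→P_3: (11)(3) − (-4)(9) = 69
P_3→P_4: (-4)(10) − (-11)(3) = -7
P_4→P_5: (-11)(-1) − (-5)(10) = 61
P_5→P_6: (-5)(-2) − (-15)(-1) = -5
P_6→P_7: (-15)(-3) − (-4)(-2) = 37
P_7→P_8: (-4)(-12) − (-4)(-3) = 36
P_8→P_9: (-4)(-12) − (3)(-12) = 84
P_9→P_1: (3)(-2) − (12)(-12) = 138
Σ = 543
Area = |Σ|/2 = 271.5.

271.5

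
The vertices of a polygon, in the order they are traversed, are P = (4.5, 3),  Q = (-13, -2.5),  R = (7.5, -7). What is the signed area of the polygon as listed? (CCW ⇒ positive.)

Σ = (27.75) + (109.75) + (54) = 191.5
Signed area = Σ/2 = 95.75 (positive ⇒ counter-clockwise traversal).

95.75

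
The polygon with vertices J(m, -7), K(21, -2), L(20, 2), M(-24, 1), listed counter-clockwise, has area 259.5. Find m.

Write out the shoelace sum; only the two edges meeting at J involve m:
2·Area = [((-24)·(-7) − m·1) + (m·(-2) − 21·(-7))] + 150
       = -3·m + 465 = 519
⇒ m = -18.

-18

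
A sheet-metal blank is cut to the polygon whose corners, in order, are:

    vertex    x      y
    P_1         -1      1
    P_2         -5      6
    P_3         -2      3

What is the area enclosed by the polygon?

Apply Gauss's area formula: 2A = Σ (x_i·y_{i+1} − x_{i+1}·y_i), indices taken mod 3.
P_1→P_2: (-1)(6) − (-5)(1) = -1
P_2→P_3: (-5)(3) − (-2)(6) = -3
P_3→P_1: (-2)(1) − (-1)(3) = 1
Σ = -3
Area = |Σ|/2 = 1.5.

1.5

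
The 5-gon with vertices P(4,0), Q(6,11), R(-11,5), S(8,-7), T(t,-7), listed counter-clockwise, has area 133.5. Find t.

9

The doubled signed area Σ (x_i y_{i+1} − x_{i+1} y_i) is linear in t.
With t=0 it equals 204; the coefficient of t is 7 (from the two edges through T).
So 7·t + 204 = 2·133.5 = 267 ⇒ t = 9.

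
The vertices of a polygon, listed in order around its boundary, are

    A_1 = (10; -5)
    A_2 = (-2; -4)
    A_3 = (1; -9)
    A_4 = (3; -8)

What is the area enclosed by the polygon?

Apply the surveyor's formula: 2A = Σ (x_i·y_{i+1} − x_{i+1}·y_i), indices taken mod 4.
Cross-terms: -50, 22, 19, 65  ⇒  Σ = 56
Area = |Σ|/2 = 28.

28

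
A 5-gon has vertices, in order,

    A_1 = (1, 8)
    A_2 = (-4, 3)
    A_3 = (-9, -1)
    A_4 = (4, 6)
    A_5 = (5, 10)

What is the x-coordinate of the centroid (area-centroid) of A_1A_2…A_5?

Apply Gauss's area formula. First the cross-terms c_i = x_i·y_{i+1} − x_{i+1}·y_i:
  35, 31, -50, 10, 30  ⇒  2A = 56, A = 28.
Then Σ (x_i + x_{i+1})·c_i = 12, so x̄ = 12 / (6·28) = 1/14.

1/14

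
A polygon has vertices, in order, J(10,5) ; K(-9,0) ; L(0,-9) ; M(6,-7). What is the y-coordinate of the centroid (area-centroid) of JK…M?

Apply the shoelace formula. First the cross-terms c_i = x_i·y_{i+1} − x_{i+1}·y_i:
  45, 81, 54, 100  ⇒  2A = 280, A = 140.
Then Σ (y_i + y_{i+1})·c_i = -1568, so ȳ = -1568 / (6·140) = -28/15.

-28/15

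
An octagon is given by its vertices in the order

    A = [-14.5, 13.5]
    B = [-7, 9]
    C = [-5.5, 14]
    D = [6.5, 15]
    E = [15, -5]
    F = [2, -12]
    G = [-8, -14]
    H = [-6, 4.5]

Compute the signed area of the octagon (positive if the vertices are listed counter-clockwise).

Apply the shoelace formula: 2A = Σ (x_i·y_{i+1} − x_{i+1}·y_i), indices taken mod 8.
A→B: (-14.5)(9) − (-7)(13.5) = -36
B→C: (-7)(14) − (-5.5)(9) = -48.5
C→D: (-5.5)(15) − (6.5)(14) = -173.5
D→E: (6.5)(-5) − (15)(15) = -257.5
E→F: (15)(-12) − (2)(-5) = -170
F→G: (2)(-14) − (-8)(-12) = -124
G→H: (-8)(4.5) − (-6)(-14) = -120
H→A: (-6)(13.5) − (-14.5)(4.5) = -15.75
Σ = -945.25
Signed area = Σ/2 = -472.625 (negative ⇒ clockwise traversal).

-472.625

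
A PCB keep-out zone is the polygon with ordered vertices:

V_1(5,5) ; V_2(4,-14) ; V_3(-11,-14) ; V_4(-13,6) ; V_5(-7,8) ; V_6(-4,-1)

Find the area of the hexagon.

Σ = (-90) + (-210) + (-248) + (-62) + (39) + (-15) = -586
Area = |Σ|/2 = 293.

293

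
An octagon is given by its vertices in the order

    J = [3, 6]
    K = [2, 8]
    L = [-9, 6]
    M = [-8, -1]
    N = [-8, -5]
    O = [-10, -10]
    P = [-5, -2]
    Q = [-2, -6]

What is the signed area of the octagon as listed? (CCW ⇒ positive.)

108.5

Apply the surveyor's formula: 2A = Σ (x_i·y_{i+1} − x_{i+1}·y_i), indices taken mod 8.
Σ = (12) + (84) + (57) + (32) + (30) + (-30) + (26) + (6) = 217
Signed area = Σ/2 = 108.5 (positive ⇒ counter-clockwise traversal).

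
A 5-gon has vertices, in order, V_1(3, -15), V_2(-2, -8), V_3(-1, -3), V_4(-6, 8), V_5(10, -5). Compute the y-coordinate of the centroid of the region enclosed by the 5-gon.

-1228/267

Apply Gauss's area formula. First the cross-terms c_i = x_i·y_{i+1} − x_{i+1}·y_i:
  -54, -2, -26, -50, -135  ⇒  2A = -267, A = -133.5.
Then Σ (y_i + y_{i+1})·c_i = 3684, so ȳ = 3684 / (6·(-133.5)) = -1228/267.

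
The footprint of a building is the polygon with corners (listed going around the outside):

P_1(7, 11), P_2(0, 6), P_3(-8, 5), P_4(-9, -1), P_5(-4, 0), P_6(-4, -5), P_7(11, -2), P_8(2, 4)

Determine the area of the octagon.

Apply the shoelace (surveyor's) formula: 2A = Σ (x_i·y_{i+1} − x_{i+1}·y_i), indices taken mod 8.
Σ = (42) + (48) + (53) + (-4) + (20) + (63) + (48) + (-6) = 264
Area = |Σ|/2 = 132.

132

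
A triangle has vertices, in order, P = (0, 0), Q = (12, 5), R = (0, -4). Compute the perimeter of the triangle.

32

|PQ| = √((12)² + (5)²) = √169 = 13
|QR| = √((-12)² + (-9)²) = √225 = 15
|RP| = √((0)² + (4)²) = √16 = 4
Perimeter = 13 + 15 + 4 = 32.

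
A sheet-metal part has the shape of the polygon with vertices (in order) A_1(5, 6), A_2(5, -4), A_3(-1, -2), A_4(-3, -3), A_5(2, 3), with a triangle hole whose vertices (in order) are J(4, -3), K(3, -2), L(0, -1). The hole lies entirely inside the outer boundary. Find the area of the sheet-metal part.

Outer boundary:
Cross-terms: -50, -14, -3, -3, -3  ⇒  Σ = -73
Area = |Σ|/2 = 36.5.
Hole:
Σ = (1) + (-3) + (4) = 2
Area = |Σ|/2 = 1.
Net area = 36.5 − 1 = 35.5.

35.5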